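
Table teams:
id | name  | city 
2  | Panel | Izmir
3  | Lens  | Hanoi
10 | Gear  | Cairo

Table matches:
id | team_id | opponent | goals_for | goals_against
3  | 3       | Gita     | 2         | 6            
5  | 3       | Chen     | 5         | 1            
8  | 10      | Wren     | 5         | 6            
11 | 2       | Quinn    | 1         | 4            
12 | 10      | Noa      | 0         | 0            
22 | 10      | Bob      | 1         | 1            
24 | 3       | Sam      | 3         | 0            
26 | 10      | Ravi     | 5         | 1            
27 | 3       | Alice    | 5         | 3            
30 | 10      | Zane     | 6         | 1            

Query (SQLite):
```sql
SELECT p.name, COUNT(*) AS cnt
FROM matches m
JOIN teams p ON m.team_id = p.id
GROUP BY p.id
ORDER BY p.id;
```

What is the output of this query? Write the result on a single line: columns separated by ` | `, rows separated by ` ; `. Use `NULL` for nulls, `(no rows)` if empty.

Panel | 1 ; Lens | 4 ; Gear | 5

Join each matches row to its teams via team_id.
Group joined rows by teams.id; compute COUNT(*) per group.
  2: ids {11} → COUNT(*)=1
  3: ids {3, 5, 24, 27} → COUNT(*)=4
  10: ids {8, 12, 22, 26, 30} → COUNT(*)=5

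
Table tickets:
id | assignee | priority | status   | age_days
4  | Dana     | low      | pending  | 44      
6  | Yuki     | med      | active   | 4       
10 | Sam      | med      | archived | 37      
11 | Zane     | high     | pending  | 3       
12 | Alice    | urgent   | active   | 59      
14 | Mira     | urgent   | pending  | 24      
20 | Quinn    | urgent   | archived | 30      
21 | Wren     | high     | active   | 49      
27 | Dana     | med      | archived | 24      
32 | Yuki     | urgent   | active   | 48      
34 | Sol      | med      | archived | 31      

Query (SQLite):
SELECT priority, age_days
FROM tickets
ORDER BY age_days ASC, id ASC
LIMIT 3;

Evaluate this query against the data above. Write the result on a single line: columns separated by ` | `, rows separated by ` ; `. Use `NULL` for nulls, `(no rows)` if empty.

Sort by age_days asc, tiebreak id asc: (3, id=11), (4, id=6), (24, id=14), (24, id=27), (30, id=20), (31, id=34) …. Take first 3.

high | 3 ; med | 4 ; urgent | 24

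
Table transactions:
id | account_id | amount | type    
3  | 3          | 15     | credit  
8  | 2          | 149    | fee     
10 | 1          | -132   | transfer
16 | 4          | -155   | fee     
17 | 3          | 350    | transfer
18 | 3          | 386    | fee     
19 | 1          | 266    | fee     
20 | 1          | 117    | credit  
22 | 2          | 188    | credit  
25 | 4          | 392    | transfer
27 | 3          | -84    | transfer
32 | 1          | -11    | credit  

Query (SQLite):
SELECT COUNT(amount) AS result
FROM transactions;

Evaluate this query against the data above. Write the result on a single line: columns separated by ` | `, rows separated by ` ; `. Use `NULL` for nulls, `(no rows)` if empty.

All amount values: [15, 149, -132, -155, 350, 386, 266, 117, 188, 392, -84, -11].
COUNT(amount) counts non-NULL values → 12.

12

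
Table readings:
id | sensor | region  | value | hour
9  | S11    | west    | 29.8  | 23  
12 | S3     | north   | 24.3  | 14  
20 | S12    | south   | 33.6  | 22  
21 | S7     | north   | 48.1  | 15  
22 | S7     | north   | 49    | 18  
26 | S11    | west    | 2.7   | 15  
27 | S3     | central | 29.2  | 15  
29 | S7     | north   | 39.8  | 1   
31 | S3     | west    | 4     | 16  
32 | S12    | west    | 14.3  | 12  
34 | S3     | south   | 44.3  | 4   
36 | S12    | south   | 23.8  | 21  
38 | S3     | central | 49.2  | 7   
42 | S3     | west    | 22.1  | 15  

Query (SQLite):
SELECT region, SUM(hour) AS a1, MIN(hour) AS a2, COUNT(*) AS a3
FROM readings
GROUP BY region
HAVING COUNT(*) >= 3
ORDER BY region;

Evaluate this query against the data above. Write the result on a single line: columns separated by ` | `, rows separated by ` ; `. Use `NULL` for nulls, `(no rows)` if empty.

Group readings by region.
Per group compute: SUM(hour), MIN(hour), COUNT(*).
HAVING: drop groups with fewer than 3 rows.
  central: ids {27, 38} → SUM(hour)=22, MIN(hour)=7, COUNT(*)=2
  north: ids {12, 21, 22, 29} → SUM(hour)=48, MIN(hour)=1, COUNT(*)=4
  south: ids {20, 34, 36} → SUM(hour)=47, MIN(hour)=4, COUNT(*)=3
  west: ids {9, 26, 31, 32, 42} → SUM(hour)=81, MIN(hour)=12, COUNT(*)=5

north | 48 | 1 | 4 ; south | 47 | 4 | 3 ; west | 81 | 12 | 5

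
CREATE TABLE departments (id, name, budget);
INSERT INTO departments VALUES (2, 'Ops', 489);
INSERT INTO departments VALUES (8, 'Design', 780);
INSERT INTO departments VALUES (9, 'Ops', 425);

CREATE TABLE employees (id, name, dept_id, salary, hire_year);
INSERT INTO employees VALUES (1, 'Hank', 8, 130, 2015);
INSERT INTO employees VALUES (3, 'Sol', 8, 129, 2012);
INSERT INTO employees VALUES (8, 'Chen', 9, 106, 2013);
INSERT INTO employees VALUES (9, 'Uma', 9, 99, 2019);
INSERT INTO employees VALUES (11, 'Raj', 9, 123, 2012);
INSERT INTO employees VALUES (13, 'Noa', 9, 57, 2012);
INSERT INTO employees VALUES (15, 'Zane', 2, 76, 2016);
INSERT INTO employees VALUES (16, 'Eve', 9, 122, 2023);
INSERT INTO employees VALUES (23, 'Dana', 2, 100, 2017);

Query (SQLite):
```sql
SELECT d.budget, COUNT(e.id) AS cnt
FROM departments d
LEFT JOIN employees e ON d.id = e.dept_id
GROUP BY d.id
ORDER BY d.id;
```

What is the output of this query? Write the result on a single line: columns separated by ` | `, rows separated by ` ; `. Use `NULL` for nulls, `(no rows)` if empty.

489 | 2 ; 780 | 2 ; 425 | 5

LEFT JOIN keeps every departments row; unmatched ones get NULL for employees columns.
Group by departments.id and compute COUNT(e.id). COUNT(col) of an all-NULL group is 0.
  2: ids {15, 23} → COUNT(e.id)=2
  8: ids {1, 3} → COUNT(e.id)=2
  9: ids {8, 9, 11, 13, 16} → COUNT(e.id)=5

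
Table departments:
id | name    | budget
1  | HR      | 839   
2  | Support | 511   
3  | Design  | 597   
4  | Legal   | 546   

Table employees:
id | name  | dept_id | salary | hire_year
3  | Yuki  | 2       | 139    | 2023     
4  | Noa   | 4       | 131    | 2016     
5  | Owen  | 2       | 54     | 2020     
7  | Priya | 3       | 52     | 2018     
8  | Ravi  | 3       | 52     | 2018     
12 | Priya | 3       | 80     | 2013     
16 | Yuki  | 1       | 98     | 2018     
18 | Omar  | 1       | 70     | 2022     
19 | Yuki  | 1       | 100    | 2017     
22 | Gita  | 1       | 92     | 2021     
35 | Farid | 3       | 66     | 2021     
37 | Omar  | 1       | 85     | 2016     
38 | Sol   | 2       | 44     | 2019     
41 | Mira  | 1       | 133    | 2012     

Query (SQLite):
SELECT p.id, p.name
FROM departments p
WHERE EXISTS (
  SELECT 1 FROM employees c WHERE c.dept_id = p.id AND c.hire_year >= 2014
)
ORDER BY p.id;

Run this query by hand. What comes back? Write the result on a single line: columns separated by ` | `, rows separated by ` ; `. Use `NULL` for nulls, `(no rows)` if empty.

1 | HR ; 2 | Support ; 3 | Design ; 4 | Legal

For each departments row, check whether any employees with matching dept_id has hire_year >= 2014.
Keep rows where that is true.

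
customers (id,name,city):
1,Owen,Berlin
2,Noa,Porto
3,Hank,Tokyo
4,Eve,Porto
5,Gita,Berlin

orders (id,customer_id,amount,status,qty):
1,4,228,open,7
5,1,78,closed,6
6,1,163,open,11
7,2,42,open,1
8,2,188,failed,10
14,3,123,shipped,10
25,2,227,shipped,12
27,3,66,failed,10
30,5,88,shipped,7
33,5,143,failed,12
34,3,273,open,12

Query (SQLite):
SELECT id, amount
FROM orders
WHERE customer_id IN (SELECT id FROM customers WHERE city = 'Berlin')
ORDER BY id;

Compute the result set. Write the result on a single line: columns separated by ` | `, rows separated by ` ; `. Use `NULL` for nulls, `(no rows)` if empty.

Inner query: customers.id where city = 'Berlin'.
Outer: keep orders rows whose customer_id is in that set.
Inner query → {1, 5}

5 | 78 ; 6 | 163 ; 30 | 88 ; 33 | 143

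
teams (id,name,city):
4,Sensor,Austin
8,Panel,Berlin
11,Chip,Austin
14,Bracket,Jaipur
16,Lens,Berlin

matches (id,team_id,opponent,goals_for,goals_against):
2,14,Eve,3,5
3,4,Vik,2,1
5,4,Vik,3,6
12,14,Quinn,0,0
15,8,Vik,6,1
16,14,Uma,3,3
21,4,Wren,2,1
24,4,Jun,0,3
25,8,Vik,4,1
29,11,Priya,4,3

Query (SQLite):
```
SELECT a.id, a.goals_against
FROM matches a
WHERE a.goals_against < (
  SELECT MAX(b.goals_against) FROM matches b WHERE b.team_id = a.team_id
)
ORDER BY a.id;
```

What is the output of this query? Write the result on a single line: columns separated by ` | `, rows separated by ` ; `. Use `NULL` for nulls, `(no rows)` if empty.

3 | 1 ; 12 | 0 ; 16 | 3 ; 21 | 1 ; 24 | 3

For each matches row a, compute MAX(goals_against) over rows sharing a.team_id.
Keep row a if a.goals_against < that per-group MAX.
  team_id=4: MAX(goals_against) = 6
  team_id=8: MAX(goals_against) = 1
  team_id=11: MAX(goals_against) = 3
  team_id=14: MAX(goals_against) = 5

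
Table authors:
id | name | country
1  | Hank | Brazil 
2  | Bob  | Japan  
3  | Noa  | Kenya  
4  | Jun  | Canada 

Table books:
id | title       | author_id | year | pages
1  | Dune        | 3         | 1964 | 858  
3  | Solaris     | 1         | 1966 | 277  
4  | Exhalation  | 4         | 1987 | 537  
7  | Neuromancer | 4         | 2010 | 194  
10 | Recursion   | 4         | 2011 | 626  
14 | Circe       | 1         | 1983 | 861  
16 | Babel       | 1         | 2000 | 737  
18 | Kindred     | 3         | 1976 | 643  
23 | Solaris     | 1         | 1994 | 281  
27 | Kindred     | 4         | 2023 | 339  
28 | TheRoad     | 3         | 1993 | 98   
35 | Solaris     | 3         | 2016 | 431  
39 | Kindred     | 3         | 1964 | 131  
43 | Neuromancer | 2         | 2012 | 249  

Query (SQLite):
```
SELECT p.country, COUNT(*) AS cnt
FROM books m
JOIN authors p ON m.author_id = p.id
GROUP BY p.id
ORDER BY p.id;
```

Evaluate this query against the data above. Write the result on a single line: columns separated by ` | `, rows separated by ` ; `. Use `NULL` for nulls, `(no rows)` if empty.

Brazil | 4 ; Japan | 1 ; Kenya | 5 ; Canada | 4

Join each books row to its authors via author_id.
Group joined rows by authors.id; compute COUNT(*) per group.
  1: ids {3, 14, 16, 23} → COUNT(*)=4
  2: ids {43} → COUNT(*)=1
  3: ids {1, 18, 28, 35, 39} → COUNT(*)=5
  4: ids {4, 7, 10, 27} → COUNT(*)=4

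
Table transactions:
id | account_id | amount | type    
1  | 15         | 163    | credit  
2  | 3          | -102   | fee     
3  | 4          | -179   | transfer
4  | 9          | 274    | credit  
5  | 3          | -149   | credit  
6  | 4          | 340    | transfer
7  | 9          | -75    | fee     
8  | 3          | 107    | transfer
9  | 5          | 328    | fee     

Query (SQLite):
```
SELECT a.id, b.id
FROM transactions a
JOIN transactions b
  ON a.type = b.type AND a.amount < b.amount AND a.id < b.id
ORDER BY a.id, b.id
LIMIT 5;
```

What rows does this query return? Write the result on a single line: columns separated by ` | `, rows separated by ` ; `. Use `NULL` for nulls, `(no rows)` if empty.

1 | 4 ; 2 | 7 ; 2 | 9 ; 3 | 6 ; 3 | 8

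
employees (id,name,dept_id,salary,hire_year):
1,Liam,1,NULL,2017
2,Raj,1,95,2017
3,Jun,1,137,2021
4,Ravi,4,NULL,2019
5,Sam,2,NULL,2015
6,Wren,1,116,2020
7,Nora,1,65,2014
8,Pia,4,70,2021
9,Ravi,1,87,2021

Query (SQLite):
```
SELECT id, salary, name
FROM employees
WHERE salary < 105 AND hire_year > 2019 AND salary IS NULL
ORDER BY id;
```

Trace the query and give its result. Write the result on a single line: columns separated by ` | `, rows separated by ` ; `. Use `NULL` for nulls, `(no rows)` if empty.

salary < 105: ids {2, 7, 8, 9}
hire_year > 2019: ids {3, 6, 8, 9}
salary IS NULL: ids {1, 4, 5}
Combine with AND.

(no rows)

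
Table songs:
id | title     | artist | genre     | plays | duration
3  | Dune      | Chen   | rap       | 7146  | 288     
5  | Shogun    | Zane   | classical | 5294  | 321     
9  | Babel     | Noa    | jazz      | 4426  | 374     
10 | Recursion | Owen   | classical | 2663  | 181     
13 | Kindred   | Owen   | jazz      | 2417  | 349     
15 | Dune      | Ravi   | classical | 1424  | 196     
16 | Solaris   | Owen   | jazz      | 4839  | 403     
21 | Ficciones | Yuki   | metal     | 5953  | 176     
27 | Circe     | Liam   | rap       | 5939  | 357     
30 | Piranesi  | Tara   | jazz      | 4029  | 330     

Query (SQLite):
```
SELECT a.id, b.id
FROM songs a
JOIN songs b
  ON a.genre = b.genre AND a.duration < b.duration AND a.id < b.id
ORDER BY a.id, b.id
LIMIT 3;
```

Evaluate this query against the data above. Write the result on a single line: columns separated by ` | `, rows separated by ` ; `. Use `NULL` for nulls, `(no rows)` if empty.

3 | 27 ; 9 | 16 ; 10 | 15

Pairs (a,b) with same genre, a.duration < b.duration, a.id < b.id.
genre groups: classical:{5,10,15} jazz:{9,13,16,30} metal:{21} rap:{3,27}
Ordered by (a.id, b.id); first 3.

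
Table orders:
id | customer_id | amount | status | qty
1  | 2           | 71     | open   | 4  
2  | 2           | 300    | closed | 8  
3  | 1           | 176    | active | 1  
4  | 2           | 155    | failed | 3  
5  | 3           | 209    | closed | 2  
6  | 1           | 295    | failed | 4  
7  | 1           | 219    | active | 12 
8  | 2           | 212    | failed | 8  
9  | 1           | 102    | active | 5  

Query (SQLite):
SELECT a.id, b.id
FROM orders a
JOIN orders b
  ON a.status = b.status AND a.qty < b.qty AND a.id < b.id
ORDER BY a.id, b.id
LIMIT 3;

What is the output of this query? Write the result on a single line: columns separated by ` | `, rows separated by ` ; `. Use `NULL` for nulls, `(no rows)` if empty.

3 | 7 ; 3 | 9 ; 4 | 6

Pairs (a,b) with same status, a.qty < b.qty, a.id < b.id.
status groups: active:{3,7,9} closed:{2,5} failed:{4,6,8} open:{1}
Ordered by (a.id, b.id); first 3.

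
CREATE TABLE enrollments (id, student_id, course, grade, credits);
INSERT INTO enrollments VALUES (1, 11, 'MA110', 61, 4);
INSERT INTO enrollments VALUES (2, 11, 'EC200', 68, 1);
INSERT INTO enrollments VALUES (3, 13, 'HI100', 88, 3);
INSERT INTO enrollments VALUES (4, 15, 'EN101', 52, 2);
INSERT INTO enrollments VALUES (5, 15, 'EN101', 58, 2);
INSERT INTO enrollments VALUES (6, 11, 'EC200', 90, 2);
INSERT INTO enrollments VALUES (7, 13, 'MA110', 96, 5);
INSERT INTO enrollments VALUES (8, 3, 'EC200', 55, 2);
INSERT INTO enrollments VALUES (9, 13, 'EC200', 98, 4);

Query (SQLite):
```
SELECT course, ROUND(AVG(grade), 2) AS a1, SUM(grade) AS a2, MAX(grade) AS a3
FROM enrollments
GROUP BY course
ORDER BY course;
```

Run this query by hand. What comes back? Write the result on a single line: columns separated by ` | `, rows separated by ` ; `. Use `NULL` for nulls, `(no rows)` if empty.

EC200 | 77.75 | 311 | 98 ; EN101 | 55 | 110 | 58 ; HI100 | 88 | 88 | 88 ; MA110 | 78.5 | 157 | 96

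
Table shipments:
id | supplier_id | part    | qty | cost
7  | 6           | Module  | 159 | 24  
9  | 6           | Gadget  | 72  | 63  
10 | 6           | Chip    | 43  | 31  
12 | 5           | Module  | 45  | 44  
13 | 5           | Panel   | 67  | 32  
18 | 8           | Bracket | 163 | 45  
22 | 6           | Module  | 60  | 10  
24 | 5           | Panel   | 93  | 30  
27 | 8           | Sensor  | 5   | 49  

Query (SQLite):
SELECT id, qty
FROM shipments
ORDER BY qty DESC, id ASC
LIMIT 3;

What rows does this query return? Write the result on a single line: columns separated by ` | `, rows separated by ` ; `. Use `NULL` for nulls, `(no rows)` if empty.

18 | 163 ; 7 | 159 ; 24 | 93

Sort by qty desc, tiebreak id asc: (163, id=18), (159, id=7), (93, id=24), (72, id=9), (67, id=13), (60, id=22) …. Take first 3.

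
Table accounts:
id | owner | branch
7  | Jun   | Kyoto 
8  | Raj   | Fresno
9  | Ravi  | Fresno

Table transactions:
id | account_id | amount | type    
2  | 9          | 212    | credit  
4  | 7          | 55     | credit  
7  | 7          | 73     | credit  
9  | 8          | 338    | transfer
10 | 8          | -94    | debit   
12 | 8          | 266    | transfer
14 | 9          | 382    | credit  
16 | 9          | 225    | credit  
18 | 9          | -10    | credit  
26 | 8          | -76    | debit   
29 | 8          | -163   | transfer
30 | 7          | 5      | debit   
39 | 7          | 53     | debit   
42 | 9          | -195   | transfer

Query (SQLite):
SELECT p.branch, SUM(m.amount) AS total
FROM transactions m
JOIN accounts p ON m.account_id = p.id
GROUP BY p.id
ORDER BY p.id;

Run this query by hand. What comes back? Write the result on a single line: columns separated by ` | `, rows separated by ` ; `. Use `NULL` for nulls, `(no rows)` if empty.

Kyoto | 186 ; Fresno | 271 ; Fresno | 614

Join each transactions row to its accounts via account_id.
Group joined rows by accounts.id; compute SUM(m.amount) per group.
  7: ids {4, 7, 30, 39} → SUM(m.amount)=186
  8: ids {9, 10, 12, 26, 29} → SUM(m.amount)=271
  9: ids {2, 14, 16, 18, 42} → SUM(m.amount)=614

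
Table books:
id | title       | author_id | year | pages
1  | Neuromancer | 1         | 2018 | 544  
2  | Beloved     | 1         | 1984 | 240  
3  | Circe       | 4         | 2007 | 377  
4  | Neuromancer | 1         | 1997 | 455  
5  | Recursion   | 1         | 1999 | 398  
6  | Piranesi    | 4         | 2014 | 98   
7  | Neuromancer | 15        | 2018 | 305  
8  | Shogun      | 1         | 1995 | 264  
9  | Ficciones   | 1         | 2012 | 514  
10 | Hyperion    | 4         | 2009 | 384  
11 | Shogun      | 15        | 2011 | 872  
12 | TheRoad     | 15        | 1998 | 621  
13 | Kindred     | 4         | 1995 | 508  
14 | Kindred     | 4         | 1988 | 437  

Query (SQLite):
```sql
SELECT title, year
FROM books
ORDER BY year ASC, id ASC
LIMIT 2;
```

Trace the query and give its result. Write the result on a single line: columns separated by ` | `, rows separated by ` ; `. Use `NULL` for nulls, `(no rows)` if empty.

Beloved | 1984 ; Kindred | 1988

Sort by year asc, tiebreak id asc: (1984, id=2), (1988, id=14), (1995, id=8), (1995, id=13), (1997, id=4) …. Take first 2.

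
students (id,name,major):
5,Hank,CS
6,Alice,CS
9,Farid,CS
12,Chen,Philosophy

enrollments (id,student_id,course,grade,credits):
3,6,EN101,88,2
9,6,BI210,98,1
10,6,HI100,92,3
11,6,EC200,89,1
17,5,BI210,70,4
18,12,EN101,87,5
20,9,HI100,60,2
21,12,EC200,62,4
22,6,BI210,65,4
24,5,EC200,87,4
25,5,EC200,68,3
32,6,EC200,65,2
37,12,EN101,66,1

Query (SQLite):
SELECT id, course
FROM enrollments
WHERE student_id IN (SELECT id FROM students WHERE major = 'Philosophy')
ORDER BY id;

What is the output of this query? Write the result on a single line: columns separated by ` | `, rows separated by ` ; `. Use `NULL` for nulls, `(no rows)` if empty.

18 | EN101 ; 21 | EC200 ; 37 | EN101

Inner query: students.id where major = 'Philosophy'.
Outer: keep enrollments rows whose student_id is in that set.
Inner query → {12}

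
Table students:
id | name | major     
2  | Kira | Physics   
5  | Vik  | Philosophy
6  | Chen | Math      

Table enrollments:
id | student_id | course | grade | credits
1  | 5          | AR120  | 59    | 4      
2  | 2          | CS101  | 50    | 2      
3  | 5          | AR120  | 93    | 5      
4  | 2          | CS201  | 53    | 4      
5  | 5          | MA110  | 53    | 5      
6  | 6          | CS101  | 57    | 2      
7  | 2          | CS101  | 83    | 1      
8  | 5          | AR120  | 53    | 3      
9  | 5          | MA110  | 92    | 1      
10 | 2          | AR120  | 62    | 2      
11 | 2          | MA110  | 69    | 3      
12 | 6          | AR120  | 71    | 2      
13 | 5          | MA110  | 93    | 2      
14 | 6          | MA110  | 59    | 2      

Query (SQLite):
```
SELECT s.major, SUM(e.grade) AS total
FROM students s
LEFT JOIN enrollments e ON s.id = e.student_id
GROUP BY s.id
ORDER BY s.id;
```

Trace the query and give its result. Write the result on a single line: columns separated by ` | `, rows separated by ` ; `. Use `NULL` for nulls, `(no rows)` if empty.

LEFT JOIN keeps every students row; unmatched ones get NULL for enrollments columns.
Group by students.id and compute SUM(e.grade). SUM over an all-NULL group is NULL.
  2: ids {2, 4, 7, 10, 11} → SUM(e.grade)=317
  5: ids {1, 3, 5, 8, 9, 13} → SUM(e.grade)=443
  6: ids {6, 12, 14} → SUM(e.grade)=187

Physics | 317 ; Philosophy | 443 ; Math | 187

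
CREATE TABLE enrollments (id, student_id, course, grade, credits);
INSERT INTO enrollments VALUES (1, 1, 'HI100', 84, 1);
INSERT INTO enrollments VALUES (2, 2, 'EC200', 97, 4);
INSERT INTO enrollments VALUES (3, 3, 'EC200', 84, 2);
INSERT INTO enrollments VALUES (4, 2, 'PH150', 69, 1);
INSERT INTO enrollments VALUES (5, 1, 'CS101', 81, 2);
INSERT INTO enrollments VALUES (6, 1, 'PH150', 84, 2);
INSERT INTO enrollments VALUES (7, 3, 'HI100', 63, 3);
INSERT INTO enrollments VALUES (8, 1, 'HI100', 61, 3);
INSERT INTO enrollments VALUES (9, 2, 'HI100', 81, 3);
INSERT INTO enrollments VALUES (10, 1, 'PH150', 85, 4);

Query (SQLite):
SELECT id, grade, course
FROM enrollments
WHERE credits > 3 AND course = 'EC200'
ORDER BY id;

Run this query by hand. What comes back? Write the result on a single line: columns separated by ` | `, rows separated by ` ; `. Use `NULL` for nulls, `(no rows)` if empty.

2 | 97 | EC200

credits > 3: ids {2, 10}
course = 'EC200': ids {2, 3}
Combine with AND.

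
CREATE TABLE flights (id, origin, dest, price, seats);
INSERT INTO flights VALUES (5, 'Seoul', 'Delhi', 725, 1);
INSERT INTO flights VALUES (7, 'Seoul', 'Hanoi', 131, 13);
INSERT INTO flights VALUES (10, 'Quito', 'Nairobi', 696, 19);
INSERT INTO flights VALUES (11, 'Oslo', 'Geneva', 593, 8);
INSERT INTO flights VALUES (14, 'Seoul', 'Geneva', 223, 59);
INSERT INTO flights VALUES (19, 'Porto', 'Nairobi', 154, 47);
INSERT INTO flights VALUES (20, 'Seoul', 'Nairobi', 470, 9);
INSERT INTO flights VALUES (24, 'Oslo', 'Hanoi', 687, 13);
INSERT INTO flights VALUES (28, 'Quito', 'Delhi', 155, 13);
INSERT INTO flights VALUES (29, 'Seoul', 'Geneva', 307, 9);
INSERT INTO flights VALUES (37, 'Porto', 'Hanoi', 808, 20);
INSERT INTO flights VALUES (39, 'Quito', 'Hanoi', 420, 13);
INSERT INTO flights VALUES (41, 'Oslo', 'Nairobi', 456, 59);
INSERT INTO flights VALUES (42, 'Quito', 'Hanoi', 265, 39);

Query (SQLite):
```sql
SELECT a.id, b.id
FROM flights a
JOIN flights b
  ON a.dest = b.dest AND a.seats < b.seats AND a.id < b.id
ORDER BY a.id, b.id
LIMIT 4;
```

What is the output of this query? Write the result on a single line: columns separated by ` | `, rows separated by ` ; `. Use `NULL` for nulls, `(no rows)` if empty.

5 | 28 ; 7 | 37 ; 7 | 42 ; 10 | 19

Pairs (a,b) with same dest, a.seats < b.seats, a.id < b.id.
dest groups: Delhi:{5,28} Geneva:{11,14,29} Hanoi:{7,24,37,39,42} Nairobi:{10,19,20,41}
Ordered by (a.id, b.id); first 4.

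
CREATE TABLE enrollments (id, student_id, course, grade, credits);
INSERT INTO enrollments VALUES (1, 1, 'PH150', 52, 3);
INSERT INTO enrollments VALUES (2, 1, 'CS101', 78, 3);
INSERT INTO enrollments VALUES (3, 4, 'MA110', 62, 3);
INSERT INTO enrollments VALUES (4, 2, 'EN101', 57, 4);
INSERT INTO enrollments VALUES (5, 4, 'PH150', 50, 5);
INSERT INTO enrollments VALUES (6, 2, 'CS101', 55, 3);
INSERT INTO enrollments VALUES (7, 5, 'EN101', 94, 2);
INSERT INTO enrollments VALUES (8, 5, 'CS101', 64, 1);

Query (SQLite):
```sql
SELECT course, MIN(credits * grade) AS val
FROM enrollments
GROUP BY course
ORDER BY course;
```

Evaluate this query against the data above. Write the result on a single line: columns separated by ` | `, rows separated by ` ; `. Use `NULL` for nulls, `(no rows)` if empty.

For each row compute credits * grade.
Group by course; take MIN of the expression per group.
  CS101: ids {2, 6, 8} → MIN(credits * grade)=64
  EN101: ids {4, 7} → MIN(credits * grade)=188
  MA110: ids {3} → MIN(credits * grade)=186
  PH150: ids {1, 5} → MIN(credits * grade)=156

CS101 | 64 ; EN101 | 188 ; MA110 | 186 ; PH150 | 156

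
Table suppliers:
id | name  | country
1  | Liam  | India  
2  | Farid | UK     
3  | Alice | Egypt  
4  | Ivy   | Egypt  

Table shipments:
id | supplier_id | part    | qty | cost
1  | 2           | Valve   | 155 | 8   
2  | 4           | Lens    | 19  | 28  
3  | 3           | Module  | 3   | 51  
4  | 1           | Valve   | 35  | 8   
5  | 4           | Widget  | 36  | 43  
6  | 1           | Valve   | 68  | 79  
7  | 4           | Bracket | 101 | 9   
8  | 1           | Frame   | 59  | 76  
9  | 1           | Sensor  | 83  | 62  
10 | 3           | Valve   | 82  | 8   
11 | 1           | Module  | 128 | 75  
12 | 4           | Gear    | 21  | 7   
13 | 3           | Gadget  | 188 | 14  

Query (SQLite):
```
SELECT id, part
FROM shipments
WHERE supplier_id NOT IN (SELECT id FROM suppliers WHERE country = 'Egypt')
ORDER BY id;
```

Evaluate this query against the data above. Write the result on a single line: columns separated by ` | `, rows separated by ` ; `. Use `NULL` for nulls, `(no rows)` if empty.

1 | Valve ; 4 | Valve ; 6 | Valve ; 8 | Frame ; 9 | Sensor ; 11 | Module

Inner query: suppliers.id where country = 'Egypt'.
Outer: keep shipments rows whose supplier_id is not in that set.
Inner query → {3, 4}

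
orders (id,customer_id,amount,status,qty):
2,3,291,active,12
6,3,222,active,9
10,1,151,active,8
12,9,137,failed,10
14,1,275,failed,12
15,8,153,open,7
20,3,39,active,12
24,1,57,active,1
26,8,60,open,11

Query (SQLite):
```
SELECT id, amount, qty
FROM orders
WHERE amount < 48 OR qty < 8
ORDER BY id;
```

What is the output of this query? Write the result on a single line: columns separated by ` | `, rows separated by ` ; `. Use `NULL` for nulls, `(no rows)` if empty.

15 | 153 | 7 ; 20 | 39 | 12 ; 24 | 57 | 1

amount < 48: ids {20}
qty < 8: ids {15, 24}
Combine with OR.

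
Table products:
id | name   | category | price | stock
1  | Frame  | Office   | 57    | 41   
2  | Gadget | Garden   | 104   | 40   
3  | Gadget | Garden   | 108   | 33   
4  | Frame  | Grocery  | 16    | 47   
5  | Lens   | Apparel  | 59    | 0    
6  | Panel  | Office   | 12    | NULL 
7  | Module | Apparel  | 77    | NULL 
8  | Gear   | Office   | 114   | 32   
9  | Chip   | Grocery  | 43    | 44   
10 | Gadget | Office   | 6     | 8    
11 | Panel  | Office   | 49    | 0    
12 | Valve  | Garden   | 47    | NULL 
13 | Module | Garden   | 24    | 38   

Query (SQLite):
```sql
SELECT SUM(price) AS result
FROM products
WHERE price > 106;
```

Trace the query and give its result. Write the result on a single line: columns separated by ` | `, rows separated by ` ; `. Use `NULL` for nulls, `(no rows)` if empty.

Rows where price > 106 → price values: [108, 114].
SUM of non-NULL values = 222.

222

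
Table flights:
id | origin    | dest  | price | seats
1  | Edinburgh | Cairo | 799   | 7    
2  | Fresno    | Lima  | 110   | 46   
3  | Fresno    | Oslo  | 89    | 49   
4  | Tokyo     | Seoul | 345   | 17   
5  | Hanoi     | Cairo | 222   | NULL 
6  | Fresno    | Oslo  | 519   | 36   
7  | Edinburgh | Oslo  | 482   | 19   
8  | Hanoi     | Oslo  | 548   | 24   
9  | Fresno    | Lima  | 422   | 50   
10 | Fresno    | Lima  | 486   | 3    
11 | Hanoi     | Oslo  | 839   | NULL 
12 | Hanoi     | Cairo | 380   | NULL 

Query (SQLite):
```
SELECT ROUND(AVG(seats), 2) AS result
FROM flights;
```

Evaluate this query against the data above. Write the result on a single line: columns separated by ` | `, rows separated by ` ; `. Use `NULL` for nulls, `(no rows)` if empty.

27.89

All seats values: [7, 46, 49, 17, NULL, 36, 19, 24, 50, 3, NULL, NULL].
AVG = 251 / 9 (rounded to 2 dp).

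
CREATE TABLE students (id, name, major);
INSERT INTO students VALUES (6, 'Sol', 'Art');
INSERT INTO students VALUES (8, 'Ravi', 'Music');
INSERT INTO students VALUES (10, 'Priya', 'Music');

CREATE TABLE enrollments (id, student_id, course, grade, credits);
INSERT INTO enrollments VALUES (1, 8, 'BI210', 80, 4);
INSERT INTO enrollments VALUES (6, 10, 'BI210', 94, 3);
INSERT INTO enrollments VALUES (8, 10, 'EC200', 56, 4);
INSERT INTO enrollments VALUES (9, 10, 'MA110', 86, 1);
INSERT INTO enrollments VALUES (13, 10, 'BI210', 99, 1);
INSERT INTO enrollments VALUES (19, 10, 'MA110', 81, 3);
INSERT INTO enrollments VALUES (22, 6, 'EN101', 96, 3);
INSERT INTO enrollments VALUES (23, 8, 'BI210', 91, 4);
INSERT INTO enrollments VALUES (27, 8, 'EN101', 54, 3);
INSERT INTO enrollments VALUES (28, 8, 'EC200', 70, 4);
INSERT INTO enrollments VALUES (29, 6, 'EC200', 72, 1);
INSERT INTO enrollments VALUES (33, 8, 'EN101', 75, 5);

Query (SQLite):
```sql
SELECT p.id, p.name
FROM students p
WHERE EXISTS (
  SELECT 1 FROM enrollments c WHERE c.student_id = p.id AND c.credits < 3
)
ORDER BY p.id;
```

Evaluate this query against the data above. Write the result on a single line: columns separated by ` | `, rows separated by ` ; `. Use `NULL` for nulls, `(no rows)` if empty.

6 | Sol ; 10 | Priya

For each students row, check whether any enrollments with matching student_id has credits < 3.
Keep rows where that is true.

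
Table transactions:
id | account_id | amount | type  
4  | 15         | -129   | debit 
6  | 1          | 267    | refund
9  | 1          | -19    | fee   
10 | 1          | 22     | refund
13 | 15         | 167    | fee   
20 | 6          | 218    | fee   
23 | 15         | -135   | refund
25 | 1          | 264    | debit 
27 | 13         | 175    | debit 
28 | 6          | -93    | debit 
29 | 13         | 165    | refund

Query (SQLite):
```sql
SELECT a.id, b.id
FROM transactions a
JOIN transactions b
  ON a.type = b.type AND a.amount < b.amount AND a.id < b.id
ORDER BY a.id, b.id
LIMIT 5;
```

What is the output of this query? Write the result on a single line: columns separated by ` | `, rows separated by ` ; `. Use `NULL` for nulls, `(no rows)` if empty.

Pairs (a,b) with same type, a.amount < b.amount, a.id < b.id.
type groups: debit:{4,25,27,28} fee:{9,13,20} refund:{6,10,23,29}
Ordered by (a.id, b.id); first 5.

4 | 25 ; 4 | 27 ; 4 | 28 ; 9 | 13 ; 9 | 20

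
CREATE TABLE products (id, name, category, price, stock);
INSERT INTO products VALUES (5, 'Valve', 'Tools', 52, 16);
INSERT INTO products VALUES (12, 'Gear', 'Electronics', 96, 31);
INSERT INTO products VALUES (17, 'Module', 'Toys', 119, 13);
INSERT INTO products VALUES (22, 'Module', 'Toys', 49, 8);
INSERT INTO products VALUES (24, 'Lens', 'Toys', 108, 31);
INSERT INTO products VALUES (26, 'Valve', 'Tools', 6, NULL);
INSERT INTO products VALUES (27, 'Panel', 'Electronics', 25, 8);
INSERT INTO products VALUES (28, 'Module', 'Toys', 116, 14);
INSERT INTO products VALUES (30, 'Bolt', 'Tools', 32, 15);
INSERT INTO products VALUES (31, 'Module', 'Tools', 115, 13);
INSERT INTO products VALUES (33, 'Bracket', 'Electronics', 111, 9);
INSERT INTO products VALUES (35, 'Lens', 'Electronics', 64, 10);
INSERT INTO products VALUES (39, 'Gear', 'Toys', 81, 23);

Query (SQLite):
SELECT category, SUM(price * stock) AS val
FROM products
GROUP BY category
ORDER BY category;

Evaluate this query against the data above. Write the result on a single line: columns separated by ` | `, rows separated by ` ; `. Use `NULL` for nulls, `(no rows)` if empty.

Electronics | 4815 ; Tools | 2807 ; Toys | 8774

For each row compute price * stock.
Group by category; take SUM of the expression per group.
  Electronics: ids {12, 27, 33, 35} → SUM(price * stock)=4815
  Tools: ids {5, 26, 30, 31} → SUM(price * stock)=2807
  Toys: ids {17, 22, 24, 28, 39} → SUM(price * stock)=8774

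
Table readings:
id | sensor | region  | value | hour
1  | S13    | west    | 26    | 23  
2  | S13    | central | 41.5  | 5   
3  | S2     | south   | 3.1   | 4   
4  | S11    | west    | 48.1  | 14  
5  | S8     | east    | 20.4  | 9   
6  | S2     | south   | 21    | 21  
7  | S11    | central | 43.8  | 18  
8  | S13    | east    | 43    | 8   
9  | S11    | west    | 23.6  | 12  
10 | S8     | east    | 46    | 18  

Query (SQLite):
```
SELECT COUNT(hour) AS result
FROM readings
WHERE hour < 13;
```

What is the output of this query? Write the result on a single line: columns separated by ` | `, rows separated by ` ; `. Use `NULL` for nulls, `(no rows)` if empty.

5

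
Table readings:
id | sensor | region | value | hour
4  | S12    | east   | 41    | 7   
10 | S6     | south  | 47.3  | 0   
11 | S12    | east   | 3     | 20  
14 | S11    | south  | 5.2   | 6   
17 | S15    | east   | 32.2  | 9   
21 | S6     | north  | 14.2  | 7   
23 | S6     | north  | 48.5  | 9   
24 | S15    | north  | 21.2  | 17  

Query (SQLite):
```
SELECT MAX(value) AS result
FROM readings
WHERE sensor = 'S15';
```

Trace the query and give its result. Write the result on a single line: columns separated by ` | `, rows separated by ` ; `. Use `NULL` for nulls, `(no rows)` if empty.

32.2

Rows where sensor='S15' → value values: [32.2, 21.2].
MAX of non-NULL values = 32.2.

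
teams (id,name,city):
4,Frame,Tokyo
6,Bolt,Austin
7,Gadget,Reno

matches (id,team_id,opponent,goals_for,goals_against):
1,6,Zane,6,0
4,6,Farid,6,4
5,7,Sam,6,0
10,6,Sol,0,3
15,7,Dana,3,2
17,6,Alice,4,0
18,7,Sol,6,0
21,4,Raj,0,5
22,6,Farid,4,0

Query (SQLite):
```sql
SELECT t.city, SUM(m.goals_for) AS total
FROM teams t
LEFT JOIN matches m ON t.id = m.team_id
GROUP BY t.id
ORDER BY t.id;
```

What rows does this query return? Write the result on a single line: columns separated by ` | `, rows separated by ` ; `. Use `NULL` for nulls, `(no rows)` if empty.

Tokyo | 0 ; Austin | 20 ; Reno | 15

LEFT JOIN keeps every teams row; unmatched ones get NULL for matches columns.
Group by teams.id and compute SUM(m.goals_for). SUM over an all-NULL group is NULL.
  4: ids {21} → SUM(m.goals_for)=0
  6: ids {1, 4, 10, 17, 22} → SUM(m.goals_for)=20
  7: ids {5, 15, 18} → SUM(m.goals_for)=15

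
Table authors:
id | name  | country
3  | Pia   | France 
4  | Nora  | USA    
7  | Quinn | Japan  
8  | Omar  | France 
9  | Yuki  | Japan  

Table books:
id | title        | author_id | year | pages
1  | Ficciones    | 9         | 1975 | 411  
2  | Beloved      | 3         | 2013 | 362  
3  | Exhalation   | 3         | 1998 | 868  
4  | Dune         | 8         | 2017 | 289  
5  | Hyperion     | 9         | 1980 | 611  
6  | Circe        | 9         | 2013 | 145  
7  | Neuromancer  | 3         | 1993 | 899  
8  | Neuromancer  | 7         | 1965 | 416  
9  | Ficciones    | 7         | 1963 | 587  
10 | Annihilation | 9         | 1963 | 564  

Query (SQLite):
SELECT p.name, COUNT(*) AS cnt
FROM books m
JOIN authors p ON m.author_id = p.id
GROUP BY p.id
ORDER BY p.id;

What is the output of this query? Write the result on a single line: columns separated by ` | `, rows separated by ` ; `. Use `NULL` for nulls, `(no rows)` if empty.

Pia | 3 ; Quinn | 2 ; Omar | 1 ; Yuki | 4

Join each books row to its authors via author_id.
Group joined rows by authors.id; compute COUNT(*) per group.
  3: ids {2, 3, 7} → COUNT(*)=3
  7: ids {8, 9} → COUNT(*)=2
  8: ids {4} → COUNT(*)=1
  9: ids {1, 5, 6, 10} → COUNT(*)=4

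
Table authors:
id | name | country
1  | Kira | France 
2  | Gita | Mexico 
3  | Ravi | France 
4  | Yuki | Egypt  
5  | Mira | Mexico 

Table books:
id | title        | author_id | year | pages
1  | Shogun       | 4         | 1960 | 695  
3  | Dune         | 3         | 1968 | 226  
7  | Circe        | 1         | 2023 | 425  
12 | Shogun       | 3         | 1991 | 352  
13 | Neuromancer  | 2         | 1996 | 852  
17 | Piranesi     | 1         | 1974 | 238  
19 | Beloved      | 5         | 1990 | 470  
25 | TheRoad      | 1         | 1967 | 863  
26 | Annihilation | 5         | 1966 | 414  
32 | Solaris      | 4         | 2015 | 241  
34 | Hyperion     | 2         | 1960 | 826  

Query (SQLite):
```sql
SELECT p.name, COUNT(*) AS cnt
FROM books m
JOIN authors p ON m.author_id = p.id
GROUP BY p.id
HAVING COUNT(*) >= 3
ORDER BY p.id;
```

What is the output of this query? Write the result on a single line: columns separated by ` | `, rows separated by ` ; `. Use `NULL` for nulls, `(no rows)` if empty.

Kira | 3

Join each books row to its authors via author_id.
Group joined rows by authors.id; compute COUNT(*) per group.
HAVING: keep groups with count ≥ 3.
  1: ids {7, 17, 25} → COUNT(*)=3
  2: ids {13, 34} → COUNT(*)=2
  3: ids {3, 12} → COUNT(*)=2
  4: ids {1, 32} → COUNT(*)=2
  5: ids {19, 26} → COUNT(*)=2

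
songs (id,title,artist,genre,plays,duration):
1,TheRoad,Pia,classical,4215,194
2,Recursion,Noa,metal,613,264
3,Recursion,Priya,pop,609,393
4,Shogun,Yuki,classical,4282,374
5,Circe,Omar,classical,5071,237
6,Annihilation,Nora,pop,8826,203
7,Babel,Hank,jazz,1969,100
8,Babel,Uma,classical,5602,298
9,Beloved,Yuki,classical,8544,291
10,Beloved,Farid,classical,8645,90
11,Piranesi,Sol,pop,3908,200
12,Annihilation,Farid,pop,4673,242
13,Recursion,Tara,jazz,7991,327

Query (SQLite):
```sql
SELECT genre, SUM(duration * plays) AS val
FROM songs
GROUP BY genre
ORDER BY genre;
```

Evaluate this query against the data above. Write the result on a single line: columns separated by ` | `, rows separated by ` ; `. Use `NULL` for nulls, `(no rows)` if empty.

For each row compute duration * plays.
Group by genre; take SUM of the expression per group.
  classical: ids {1, 4, 5, 8, 9, 10} → SUM(duration * plays)=8554755
  jazz: ids {7, 13} → SUM(duration * plays)=2809957
  metal: ids {2} → SUM(duration * plays)=161832
  pop: ids {3, 6, 11, 12} → SUM(duration * plays)=3943481

classical | 8554755 ; jazz | 2809957 ; metal | 161832 ; pop | 3943481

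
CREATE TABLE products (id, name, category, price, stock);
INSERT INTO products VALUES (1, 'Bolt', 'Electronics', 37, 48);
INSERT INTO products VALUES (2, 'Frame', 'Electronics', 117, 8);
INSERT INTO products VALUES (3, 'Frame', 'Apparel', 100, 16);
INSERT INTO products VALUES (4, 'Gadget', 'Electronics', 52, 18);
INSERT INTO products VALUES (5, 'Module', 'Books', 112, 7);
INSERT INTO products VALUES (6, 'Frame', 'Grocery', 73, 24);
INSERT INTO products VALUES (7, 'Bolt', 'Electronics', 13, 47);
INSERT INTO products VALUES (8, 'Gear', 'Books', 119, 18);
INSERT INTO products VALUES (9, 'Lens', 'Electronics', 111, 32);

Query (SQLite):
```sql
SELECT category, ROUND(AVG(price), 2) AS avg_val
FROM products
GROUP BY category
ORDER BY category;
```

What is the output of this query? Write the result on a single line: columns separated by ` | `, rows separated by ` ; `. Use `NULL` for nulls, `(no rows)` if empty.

Apparel | 100 ; Books | 115.5 ; Electronics | 66 ; Grocery | 73

Partition products by category; compute ROUND(AVG(price), 2) within each group.
  Apparel: ids {3} → ROUND(AVG(price), 2)=100
  Books: ids {5, 8} → ROUND(AVG(price), 2)=115.5
  Electronics: ids {1, 2, 4, 7, 9} → ROUND(AVG(price), 2)=66
  Grocery: ids {6} → ROUND(AVG(price), 2)=73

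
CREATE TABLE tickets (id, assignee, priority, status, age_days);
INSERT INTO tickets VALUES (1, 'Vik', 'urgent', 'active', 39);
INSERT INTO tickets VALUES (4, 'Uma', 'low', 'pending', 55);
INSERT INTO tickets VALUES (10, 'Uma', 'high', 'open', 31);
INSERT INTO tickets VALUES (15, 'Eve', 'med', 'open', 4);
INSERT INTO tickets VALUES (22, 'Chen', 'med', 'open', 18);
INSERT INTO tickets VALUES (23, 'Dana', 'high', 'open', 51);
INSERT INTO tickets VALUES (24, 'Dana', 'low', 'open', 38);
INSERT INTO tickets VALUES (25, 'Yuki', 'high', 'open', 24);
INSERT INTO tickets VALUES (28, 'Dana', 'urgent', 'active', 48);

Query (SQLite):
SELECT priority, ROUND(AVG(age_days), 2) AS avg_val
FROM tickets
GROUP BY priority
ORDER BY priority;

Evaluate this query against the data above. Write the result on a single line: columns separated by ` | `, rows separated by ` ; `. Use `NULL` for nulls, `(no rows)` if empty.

Partition tickets by priority; compute ROUND(AVG(age_days), 2) within each group.
  high: ids {10, 23, 25} → ROUND(AVG(age_days), 2)=35.33
  low: ids {4, 24} → ROUND(AVG(age_days), 2)=46.5
  med: ids {15, 22} → ROUND(AVG(age_days), 2)=11
  urgent: ids {1, 28} → ROUND(AVG(age_days), 2)=43.5

high | 35.33 ; low | 46.5 ; med | 11 ; urgent | 43.5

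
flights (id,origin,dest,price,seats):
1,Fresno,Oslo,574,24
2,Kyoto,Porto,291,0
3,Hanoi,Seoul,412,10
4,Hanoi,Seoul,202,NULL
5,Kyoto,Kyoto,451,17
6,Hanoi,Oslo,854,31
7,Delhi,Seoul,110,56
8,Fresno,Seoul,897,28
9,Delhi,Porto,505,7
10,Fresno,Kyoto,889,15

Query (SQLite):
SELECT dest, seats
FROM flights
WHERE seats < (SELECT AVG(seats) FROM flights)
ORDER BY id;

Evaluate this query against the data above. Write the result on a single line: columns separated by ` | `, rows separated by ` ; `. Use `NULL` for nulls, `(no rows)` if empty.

Scalar subquery: AVG(seats) over all flights rows = 20.888889 (≈; comparison uses full precision).
Keep rows where seats < that value.

Porto | 0 ; Seoul | 10 ; Kyoto | 17 ; Porto | 7 ; Kyoto | 15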